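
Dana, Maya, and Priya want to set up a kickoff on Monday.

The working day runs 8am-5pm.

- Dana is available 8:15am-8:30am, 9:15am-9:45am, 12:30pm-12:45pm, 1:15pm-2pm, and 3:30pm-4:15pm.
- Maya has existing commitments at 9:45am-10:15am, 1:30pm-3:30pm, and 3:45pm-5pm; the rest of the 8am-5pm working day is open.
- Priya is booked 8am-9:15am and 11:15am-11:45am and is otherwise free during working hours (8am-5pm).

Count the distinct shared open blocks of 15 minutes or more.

Maya free within 08:00–17:00: 08:00–09:45, 10:15–13:30, 15:30–15:45.
Priya free within 08:00–17:00: 09:15–11:15, 11:45–17:00.
Dana ∩ Maya: 08:15–08:30, 09:15–09:45, 12:30–12:45, 13:15–13:30, 15:30–15:45.
Dana ∩ Maya ∩ Priya: 09:15–09:45, 12:30–12:45, 13:15–13:30, 15:30–15:45.
Windows ≥ 15 min: 09:15–09:45, 12:30–12:45, 13:15–13:30, 15:30–15:45.
That's 4 windows.

4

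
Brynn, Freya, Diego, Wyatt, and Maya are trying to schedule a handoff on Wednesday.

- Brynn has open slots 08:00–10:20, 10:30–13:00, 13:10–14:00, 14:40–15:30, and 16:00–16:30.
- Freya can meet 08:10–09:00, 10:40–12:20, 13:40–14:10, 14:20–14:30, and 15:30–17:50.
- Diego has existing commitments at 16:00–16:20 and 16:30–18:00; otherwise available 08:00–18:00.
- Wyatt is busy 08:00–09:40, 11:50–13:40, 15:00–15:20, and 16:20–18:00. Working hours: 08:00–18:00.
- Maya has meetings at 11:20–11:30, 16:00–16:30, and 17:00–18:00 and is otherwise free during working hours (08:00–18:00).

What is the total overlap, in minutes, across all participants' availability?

80 minutes

Diego free within 08:00–18:00: 08:00–16:00, 16:20–16:30.
Wyatt free within 08:00–18:00: 09:40–11:50, 13:40–15:00, 15:20–16:20.
Maya free within 08:00–18:00: 08:00–11:20, 11:30–16:00, 16:30–17:00.
Brynn ∩ Freya: 08:10–09:00, 10:40–12:20, 13:40–14:00, 16:00–16:30.
Brynn ∩ Freya ∩ Diego: 08:10–09:00, 10:40–12:20, 13:40–14:00, 16:20–16:30.
Brynn ∩ Freya ∩ Diego ∩ Wyatt: 10:40–11:50, 13:40–14:00.
Brynn ∩ Freya ∩ Diego ∩ Wyatt ∩ Maya: 10:40–11:20, 11:30–11:50, 13:40–14:00.
Total common minutes: 40 + 20 + 20 = 80.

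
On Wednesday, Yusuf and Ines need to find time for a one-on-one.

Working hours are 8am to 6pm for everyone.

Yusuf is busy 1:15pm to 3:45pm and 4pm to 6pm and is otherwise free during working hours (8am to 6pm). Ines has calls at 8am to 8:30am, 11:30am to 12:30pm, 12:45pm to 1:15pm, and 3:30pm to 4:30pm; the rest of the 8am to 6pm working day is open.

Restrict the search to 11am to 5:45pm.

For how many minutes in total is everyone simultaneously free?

Yusuf free within 08:00–18:00: 08:00–13:15, 15:45–16:00.
Ines free within 08:00–18:00: 08:30–11:30, 12:30–12:45, 13:15–15:30, 16:30–18:00.
Yusuf ∩ Ines: 08:30–11:30, 12:30–12:45.
Restricted to 11:00–17:45: 11:00–11:30, 12:30–12:45.
Total common minutes: 30 + 15 = 45.

45 minutes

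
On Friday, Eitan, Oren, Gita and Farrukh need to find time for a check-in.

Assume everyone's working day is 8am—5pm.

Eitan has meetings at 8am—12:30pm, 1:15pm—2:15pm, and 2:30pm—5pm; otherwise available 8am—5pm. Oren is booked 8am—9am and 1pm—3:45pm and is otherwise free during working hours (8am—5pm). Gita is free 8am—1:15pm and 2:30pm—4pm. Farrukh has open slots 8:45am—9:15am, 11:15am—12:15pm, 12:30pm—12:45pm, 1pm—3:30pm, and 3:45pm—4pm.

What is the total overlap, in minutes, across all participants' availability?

15 minutes

Eitan free within 08:00–17:00: 12:30–13:15, 14:15–14:30.
Oren free within 08:00–17:00: 09:00–13:00, 15:45–17:00.
Eitan ∩ Oren: 12:30–13:00.
Eitan ∩ Oren ∩ Gita: 12:30–13:00.
Eitan ∩ Oren ∩ Gita ∩ Farrukh: 12:30–12:45.
Total common minutes: 15.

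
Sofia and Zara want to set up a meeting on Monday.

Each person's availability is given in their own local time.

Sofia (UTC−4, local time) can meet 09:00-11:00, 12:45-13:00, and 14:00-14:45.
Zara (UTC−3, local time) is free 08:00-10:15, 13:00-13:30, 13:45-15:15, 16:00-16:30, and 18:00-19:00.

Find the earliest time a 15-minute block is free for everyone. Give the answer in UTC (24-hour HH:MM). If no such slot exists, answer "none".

Sofia → UTC: 13:00–15:00, 16:45–17:00, 18:00–18:45.
Zara → UTC: 11:00–13:15, 16:00–16:30, 16:45–18:15, 19:00–19:30, 21:00–22:00.
Sofia ∩ Zara: 13:00–13:15, 16:45–17:00, 18:00–18:15.
Windows ≥ 15 min: 13:00–13:15, 16:45–17:00, 18:00–18:15.
Earliest such window starts at 13:00.

13:00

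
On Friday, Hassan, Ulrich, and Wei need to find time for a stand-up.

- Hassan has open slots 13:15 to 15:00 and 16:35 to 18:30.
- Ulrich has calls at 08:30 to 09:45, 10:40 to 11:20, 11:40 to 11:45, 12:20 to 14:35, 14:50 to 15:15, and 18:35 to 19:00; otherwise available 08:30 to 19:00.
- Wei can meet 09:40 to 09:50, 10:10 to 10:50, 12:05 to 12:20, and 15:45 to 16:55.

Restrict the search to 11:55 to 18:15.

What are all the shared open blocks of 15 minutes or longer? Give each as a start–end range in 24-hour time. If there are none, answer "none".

16:35–16:55

Ulrich free within 08:30–19:00: 09:45–10:40, 11:20–11:40, 11:45–12:20, 14:35–14:50, 15:15–18:35.
Hassan ∩ Ulrich: 14:35–14:50, 16:35–18:30.
Hassan ∩ Ulrich ∩ Wei: 16:35–16:55.
Restricted to 11:55–18:15: 16:35–16:55.
Windows ≥ 15 min: 16:35–16:55.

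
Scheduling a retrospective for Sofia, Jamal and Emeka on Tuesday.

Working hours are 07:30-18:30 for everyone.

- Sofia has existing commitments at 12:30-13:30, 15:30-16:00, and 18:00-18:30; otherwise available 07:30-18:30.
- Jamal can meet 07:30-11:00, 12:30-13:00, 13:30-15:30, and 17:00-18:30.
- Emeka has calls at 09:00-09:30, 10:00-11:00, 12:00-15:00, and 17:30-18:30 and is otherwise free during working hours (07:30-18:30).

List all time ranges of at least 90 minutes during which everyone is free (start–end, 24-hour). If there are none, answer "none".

Sofia free within 07:30–18:30: 07:30–12:30, 13:30–15:30, 16:00–18:00.
Emeka free within 07:30–18:30: 07:30–09:00, 09:30–10:00, 11:00–12:00, 15:00–17:30.
Sofia ∩ Jamal: 07:30–11:00, 13:30–15:30, 17:00–18:00.
Sofia ∩ Jamal ∩ Emeka: 07:30–09:00, 09:30–10:00, 15:00–15:30, 17:00–17:30.
Windows ≥ 90 min: 07:30–09:00.

07:30–09:00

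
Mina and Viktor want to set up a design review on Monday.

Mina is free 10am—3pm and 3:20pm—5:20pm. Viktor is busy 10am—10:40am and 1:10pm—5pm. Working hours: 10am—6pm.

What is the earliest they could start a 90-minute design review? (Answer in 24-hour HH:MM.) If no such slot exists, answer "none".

Viktor free within 10:00–18:00: 10:40–13:10, 17:00–18:00.
Mina ∩ Viktor: 10:40–13:10, 17:00–17:20.
Windows ≥ 90 min: 10:40–13:10.
Earliest such window starts at 10:40.

10:40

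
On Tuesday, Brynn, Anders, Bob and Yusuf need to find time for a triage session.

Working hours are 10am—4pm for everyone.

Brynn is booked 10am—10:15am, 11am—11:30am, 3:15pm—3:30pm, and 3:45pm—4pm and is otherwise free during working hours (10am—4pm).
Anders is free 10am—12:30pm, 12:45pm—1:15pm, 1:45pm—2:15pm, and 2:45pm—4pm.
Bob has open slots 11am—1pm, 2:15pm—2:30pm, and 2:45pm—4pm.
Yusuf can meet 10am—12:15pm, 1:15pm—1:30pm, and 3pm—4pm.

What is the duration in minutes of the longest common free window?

Brynn free within 10:00–16:00: 10:15–11:00, 11:30–15:15, 15:30–15:45.
Brynn ∩ Anders: 10:15–11:00, 11:30–12:30, 12:45–13:15, 13:45–14:15, 14:45–15:15, 15:30–15:45.
Brynn ∩ Anders ∩ Bob: 11:30–12:30, 12:45–13:00, 14:45–15:15, 15:30–15:45.
Brynn ∩ Anders ∩ Bob ∩ Yusuf: 11:30–12:15, 15:00–15:15, 15:30–15:45.
Common window lengths: 45, 15, 15 min; longest is 45.

45 minutes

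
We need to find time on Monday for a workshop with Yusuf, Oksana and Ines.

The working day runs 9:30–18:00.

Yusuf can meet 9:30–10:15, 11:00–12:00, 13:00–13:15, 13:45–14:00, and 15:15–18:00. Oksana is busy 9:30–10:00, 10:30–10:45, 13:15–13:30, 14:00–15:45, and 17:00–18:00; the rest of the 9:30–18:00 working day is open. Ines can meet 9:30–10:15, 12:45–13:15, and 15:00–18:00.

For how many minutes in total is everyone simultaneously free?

Oksana free within 09:30–18:00: 10:00–10:30, 10:45–13:15, 13:30–14:00, 15:45–17:00.
Yusuf ∩ Oksana: 10:00–10:15, 11:00–12:00, 13:00–13:15, 13:45–14:00, 15:45–17:00.
Yusuf ∩ Oksana ∩ Ines: 10:00–10:15, 13:00–13:15, 15:45–17:00.
Total common minutes: 15 + 15 + 75 = 105.

105 minutes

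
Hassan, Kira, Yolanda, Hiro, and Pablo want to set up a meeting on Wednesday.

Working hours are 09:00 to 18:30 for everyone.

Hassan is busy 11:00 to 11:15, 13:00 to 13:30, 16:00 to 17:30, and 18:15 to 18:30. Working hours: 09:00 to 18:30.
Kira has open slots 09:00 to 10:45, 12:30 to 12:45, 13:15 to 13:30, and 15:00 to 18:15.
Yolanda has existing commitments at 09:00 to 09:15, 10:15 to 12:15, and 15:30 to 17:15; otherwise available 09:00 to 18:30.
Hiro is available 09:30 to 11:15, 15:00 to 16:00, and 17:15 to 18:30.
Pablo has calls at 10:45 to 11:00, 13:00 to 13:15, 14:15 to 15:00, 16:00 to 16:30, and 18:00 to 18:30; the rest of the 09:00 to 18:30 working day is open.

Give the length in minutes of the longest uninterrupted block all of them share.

Hassan free within 09:00–18:30: 09:00–11:00, 11:15–13:00, 13:30–16:00, 17:30–18:15.
Yolanda free within 09:00–18:30: 09:15–10:15, 12:15–15:30, 17:15–18:30.
Pablo free within 09:00–18:30: 09:00–10:45, 11:00–13:00, 13:15–14:15, 15:00–16:00, 16:30–18:00.
Hassan ∩ Kira: 09:00–10:45, 12:30–12:45, 15:00–16:00, 17:30–18:15.
Hassan ∩ Kira ∩ Yolanda: 09:15–10:15, 12:30–12:45, 15:00–15:30, 17:30–18:15.
Hassan ∩ Kira ∩ Yolanda ∩ Hiro: 09:30–10:15, 15:00–15:30, 17:30–18:15.
Hassan ∩ Kira ∩ Yolanda ∩ Hiro ∩ Pablo: 09:30–10:15, 15:00–15:30, 17:30–18:00.
Common window lengths: 45, 30, 30 min; longest is 45.

45 minutes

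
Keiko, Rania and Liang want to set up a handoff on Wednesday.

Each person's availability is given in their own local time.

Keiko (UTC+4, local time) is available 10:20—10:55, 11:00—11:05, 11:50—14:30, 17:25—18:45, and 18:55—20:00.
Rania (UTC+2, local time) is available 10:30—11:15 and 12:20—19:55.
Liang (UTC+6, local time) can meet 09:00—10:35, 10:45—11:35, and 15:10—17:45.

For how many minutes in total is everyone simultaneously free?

Keiko → UTC: 06:20–06:55, 07:00–07:05, 07:50–10:30, 13:25–14:45, 14:55–16:00.
Rania → UTC: 08:30–09:15, 10:20–17:55.
Liang → UTC: 03:00–04:35, 04:45–05:35, 09:10–11:45.
Keiko ∩ Rania: 08:30–09:15, 10:20–10:30, 13:25–14:45, 14:55–16:00.
Keiko ∩ Rania ∩ Liang: 09:10–09:15, 10:20–10:30.
Total common minutes: 5 + 10 = 15.

15 minutes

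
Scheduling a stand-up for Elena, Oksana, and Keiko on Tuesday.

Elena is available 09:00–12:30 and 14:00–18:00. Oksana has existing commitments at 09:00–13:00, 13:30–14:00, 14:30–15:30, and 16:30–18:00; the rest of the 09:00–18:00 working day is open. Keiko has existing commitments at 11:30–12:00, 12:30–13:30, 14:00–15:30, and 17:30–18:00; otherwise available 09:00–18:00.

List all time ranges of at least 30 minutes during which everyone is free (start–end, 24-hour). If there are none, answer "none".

15:30–16:30

Oksana free within 09:00–18:00: 13:00–13:30, 14:00–14:30, 15:30–16:30.
Keiko free within 09:00–18:00: 09:00–11:30, 12:00–12:30, 13:30–14:00, 15:30–17:30.
Elena ∩ Oksana: 14:00–14:30, 15:30–16:30.
Elena ∩ Oksana ∩ Keiko: 15:30–16:30.
Windows ≥ 30 min: 15:30–16:30.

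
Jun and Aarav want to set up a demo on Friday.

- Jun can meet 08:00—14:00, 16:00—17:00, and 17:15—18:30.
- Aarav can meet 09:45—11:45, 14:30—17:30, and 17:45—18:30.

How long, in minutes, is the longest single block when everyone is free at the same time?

Jun ∩ Aarav: 09:45–11:45, 16:00–17:00, 17:15–17:30, 17:45–18:30.
Common window lengths: 120, 60, 15, 45 min; longest is 120.

120 minutes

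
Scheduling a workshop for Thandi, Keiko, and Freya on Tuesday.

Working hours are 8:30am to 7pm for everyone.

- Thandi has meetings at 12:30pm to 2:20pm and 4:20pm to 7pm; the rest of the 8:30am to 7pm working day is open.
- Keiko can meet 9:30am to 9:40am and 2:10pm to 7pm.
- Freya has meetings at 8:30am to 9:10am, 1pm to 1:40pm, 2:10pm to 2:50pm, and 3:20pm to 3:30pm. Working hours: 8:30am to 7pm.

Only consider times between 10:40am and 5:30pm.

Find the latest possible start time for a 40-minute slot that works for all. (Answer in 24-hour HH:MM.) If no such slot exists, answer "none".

15:40

Thandi free within 08:30–19:00: 08:30–12:30, 14:20–16:20.
Freya free within 08:30–19:00: 09:10–13:00, 13:40–14:10, 14:50–15:20, 15:30–19:00.
Thandi ∩ Keiko: 09:30–09:40, 14:20–16:20.
Thandi ∩ Keiko ∩ Freya: 09:30–09:40, 14:50–15:20, 15:30–16:20.
Restricted to 10:40–17:30: 14:50–15:20, 15:30–16:20.
Windows ≥ 40 min: 15:30–16:20.
Latest start in the last window 15:30–16:20 is 16:20 − 40 min = 15:40.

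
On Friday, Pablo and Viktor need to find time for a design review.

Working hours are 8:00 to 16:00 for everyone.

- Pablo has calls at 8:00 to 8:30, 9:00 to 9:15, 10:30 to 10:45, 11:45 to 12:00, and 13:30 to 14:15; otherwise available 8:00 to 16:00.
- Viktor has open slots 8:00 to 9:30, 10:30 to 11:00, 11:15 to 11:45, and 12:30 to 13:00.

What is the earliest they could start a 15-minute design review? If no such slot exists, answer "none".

Pablo free within 08:00–16:00: 08:30–09:00, 09:15–10:30, 10:45–11:45, 12:00–13:30, 14:15–16:00.
Pablo ∩ Viktor: 08:30–09:00, 09:15–09:30, 10:45–11:00, 11:15–11:45, 12:30–13:00.
Windows ≥ 15 min: 08:30–09:00, 09:15–09:30, 10:45–11:00, 11:15–11:45, 12:30–13:00.
Earliest such window starts at 08:30.

08:30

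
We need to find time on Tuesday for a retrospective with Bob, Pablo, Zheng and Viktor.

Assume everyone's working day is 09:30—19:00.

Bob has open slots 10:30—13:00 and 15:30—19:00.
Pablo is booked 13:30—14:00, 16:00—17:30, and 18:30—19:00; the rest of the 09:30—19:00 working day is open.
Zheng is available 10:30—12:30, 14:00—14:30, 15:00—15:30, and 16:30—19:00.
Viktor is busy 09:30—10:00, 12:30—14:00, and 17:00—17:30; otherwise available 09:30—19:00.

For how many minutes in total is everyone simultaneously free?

Pablo free within 09:30–19:00: 09:30–13:30, 14:00–16:00, 17:30–18:30.
Viktor free within 09:30–19:00: 10:00–12:30, 14:00–17:00, 17:30–19:00.
Bob ∩ Pablo: 10:30–13:00, 15:30–16:00, 17:30–18:30.
Bob ∩ Pablo ∩ Zheng: 10:30–12:30, 17:30–18:30.
Bob ∩ Pablo ∩ Zheng ∩ Viktor: 10:30–12:30, 17:30–18:30.
Total common minutes: 120 + 60 = 180.

180 minutes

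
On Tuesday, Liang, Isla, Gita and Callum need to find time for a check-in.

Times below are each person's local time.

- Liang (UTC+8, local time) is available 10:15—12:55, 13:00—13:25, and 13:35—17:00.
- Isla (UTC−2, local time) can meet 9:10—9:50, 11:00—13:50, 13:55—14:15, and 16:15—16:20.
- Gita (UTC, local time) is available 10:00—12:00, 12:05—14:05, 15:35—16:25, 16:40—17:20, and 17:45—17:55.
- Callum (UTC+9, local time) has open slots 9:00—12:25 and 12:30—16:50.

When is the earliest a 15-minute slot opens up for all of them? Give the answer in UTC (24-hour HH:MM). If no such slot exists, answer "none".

Liang → UTC: 02:15–04:55, 05:00–05:25, 05:35–09:00.
Isla → UTC: 11:10–11:50, 13:00–15:50, 15:55–16:15, 18:15–18:20.
Gita → UTC: 10:00–12:00, 12:05–14:05, 15:35–16:25, 16:40–17:20, 17:45–17:55.
Callum → UTC: 00:00–03:25, 03:30–07:50.
Liang ∩ Isla: (none).
Liang ∩ Isla ∩ Gita: (none).
Liang ∩ Isla ∩ Gita ∩ Callum: (none).
Windows ≥ 15 min: (none).

none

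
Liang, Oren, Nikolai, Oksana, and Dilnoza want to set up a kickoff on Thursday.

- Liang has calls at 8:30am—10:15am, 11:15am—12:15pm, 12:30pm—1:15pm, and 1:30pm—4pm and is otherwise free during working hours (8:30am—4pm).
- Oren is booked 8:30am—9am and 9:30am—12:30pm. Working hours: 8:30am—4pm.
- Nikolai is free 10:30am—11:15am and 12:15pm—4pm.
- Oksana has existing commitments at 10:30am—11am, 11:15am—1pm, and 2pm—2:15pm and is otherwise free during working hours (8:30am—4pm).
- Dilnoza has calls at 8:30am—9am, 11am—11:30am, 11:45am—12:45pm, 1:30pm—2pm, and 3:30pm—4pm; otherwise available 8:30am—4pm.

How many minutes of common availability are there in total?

15 minutes

Liang free within 08:30–16:00: 10:15–11:15, 12:15–12:30, 13:15–13:30.
Oren free within 08:30–16:00: 09:00–09:30, 12:30–16:00.
Oksana free within 08:30–16:00: 08:30–10:30, 11:00–11:15, 13:00–14:00, 14:15–16:00.
Dilnoza free within 08:30–16:00: 09:00–11:00, 11:30–11:45, 12:45–13:30, 14:00–15:30.
Liang ∩ Oren: 13:15–13:30.
Liang ∩ Oren ∩ Nikolai: 13:15–13:30.
Liang ∩ Oren ∩ Nikolai ∩ Oksana: 13:15–13:30.
Liang ∩ Oren ∩ Nikolai ∩ Oksana ∩ Dilnoza: 13:15–13:30.
Total common minutes: 15.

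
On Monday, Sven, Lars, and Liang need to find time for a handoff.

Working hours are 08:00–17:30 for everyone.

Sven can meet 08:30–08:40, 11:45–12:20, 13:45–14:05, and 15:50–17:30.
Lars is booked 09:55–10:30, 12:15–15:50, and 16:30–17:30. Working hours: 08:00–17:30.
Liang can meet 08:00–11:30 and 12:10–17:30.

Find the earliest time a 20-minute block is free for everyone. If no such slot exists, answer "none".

15:50

Lars free within 08:00–17:30: 08:00–09:55, 10:30–12:15, 15:50–16:30.
Sven ∩ Lars: 08:30–08:40, 11:45–12:15, 15:50–16:30.
Sven ∩ Lars ∩ Liang: 08:30–08:40, 12:10–12:15, 15:50–16:30.
Windows ≥ 20 min: 15:50–16:30.
Earliest such window starts at 15:50.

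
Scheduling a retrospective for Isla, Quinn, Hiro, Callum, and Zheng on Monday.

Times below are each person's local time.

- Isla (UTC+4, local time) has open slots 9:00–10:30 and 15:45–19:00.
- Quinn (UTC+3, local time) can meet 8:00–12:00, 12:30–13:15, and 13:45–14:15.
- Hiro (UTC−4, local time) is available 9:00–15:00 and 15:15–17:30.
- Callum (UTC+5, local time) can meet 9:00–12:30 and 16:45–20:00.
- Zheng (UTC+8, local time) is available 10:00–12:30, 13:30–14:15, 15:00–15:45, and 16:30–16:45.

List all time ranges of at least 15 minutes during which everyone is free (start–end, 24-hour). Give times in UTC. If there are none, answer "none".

none

Isla → UTC: 05:00–06:30, 11:45–15:00.
Quinn → UTC: 05:00–09:00, 09:30–10:15, 10:45–11:15.
Hiro → UTC: 13:00–19:00, 19:15–21:30.
Callum → UTC: 04:00–07:30, 11:45–15:00.
Zheng → UTC: 02:00–04:30, 05:30–06:15, 07:00–07:45, 08:30–08:45.
Isla ∩ Quinn: 05:00–06:30.
Isla ∩ Quinn ∩ Hiro: (none).
Isla ∩ Quinn ∩ Hiro ∩ Callum: (none).
Isla ∩ Quinn ∩ Hiro ∩ Callum ∩ Zheng: (none).
Windows ≥ 15 min: (none).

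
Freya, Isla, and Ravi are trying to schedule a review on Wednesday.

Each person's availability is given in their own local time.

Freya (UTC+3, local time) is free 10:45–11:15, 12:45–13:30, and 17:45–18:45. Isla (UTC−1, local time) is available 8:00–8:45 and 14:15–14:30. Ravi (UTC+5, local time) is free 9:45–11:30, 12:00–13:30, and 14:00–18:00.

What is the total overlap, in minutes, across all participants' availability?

0 minutes

Freya → UTC: 07:45–08:15, 09:45–10:30, 14:45–15:45.
Isla → UTC: 09:00–09:45, 15:15–15:30.
Ravi → UTC: 04:45–06:30, 07:00–08:30, 09:00–13:00.
Freya ∩ Isla: 15:15–15:30.
Freya ∩ Isla ∩ Ravi: (none).
Total common minutes: 0.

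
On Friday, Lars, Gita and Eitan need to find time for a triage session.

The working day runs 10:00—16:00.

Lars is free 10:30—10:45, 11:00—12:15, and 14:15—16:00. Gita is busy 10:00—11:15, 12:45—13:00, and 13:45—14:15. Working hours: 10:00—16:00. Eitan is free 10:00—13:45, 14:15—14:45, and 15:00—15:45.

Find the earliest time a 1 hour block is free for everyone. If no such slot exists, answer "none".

Gita free within 10:00–16:00: 11:15–12:45, 13:00–13:45, 14:15–16:00.
Lars ∩ Gita: 11:15–12:15, 14:15–16:00.
Lars ∩ Gita ∩ Eitan: 11:15–12:15, 14:15–14:45, 15:00–15:45.
Windows ≥ 60 min: 11:15–12:15.
Earliest such window starts at 11:15.

11:15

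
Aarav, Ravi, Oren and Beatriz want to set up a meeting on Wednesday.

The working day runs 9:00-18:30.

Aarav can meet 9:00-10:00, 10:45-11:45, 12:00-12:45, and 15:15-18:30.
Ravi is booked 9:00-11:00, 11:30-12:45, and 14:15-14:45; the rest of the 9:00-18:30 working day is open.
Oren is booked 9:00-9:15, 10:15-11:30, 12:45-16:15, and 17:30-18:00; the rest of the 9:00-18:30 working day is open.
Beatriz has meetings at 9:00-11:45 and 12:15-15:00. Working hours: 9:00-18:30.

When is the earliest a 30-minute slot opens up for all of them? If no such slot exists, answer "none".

Ravi free within 09:00–18:30: 11:00–11:30, 12:45–14:15, 14:45–18:30.
Oren free within 09:00–18:30: 09:15–10:15, 11:30–12:45, 16:15–17:30, 18:00–18:30.
Beatriz free within 09:00–18:30: 11:45–12:15, 15:00–18:30.
Aarav ∩ Ravi: 11:00–11:30, 15:15–18:30.
Aarav ∩ Ravi ∩ Oren: 16:15–17:30, 18:00–18:30.
Aarav ∩ Ravi ∩ Oren ∩ Beatriz: 16:15–17:30, 18:00–18:30.
Windows ≥ 30 min: 16:15–17:30, 18:00–18:30.
Earliest such window starts at 16:15.

16:15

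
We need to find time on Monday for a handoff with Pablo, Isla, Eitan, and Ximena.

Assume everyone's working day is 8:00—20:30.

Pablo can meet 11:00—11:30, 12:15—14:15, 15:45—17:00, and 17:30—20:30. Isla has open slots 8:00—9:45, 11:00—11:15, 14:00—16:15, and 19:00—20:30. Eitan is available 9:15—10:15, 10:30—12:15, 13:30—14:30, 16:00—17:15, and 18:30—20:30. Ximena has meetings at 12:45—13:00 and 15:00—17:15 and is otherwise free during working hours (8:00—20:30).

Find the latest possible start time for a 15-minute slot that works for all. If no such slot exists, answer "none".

Ximena free within 08:00–20:30: 08:00–12:45, 13:00–15:00, 17:15–20:30.
Pablo ∩ Isla: 11:00–11:15, 14:00–14:15, 15:45–16:15, 19:00–20:30.
Pablo ∩ Isla ∩ Eitan: 11:00–11:15, 14:00–14:15, 16:00–16:15, 19:00–20:30.
Pablo ∩ Isla ∩ Eitan ∩ Ximena: 11:00–11:15, 14:00–14:15, 19:00–20:30.
Windows ≥ 15 min: 11:00–11:15, 14:00–14:15, 19:00–20:30.
Latest start in the last window 19:00–20:30 is 20:30 − 15 min = 20:15.

20:15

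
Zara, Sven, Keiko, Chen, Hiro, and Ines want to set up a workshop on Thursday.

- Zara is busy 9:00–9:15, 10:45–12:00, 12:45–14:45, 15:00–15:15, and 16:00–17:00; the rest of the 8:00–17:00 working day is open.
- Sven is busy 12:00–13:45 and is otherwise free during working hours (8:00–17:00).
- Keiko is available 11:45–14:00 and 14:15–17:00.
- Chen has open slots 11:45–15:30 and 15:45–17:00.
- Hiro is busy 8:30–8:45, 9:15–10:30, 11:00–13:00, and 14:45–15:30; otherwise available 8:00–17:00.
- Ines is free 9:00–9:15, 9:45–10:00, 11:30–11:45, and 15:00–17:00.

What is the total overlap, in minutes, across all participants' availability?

15 minutes

Zara free within 08:00–17:00: 08:00–09:00, 09:15–10:45, 12:00–12:45, 14:45–15:00, 15:15–16:00.
Sven free within 08:00–17:00: 08:00–12:00, 13:45–17:00.
Hiro free within 08:00–17:00: 08:00–08:30, 08:45–09:15, 10:30–11:00, 13:00–14:45, 15:30–17:00.
Zara ∩ Sven: 08:00–09:00, 09:15–10:45, 14:45–15:00, 15:15–16:00.
Zara ∩ Sven ∩ Keiko: 14:45–15:00, 15:15–16:00.
Zara ∩ Sven ∩ Keiko ∩ Chen: 14:45–15:00, 15:15–15:30, 15:45–16:00.
Zara ∩ Sven ∩ Keiko ∩ Chen ∩ Hiro: 15:45–16:00.
Zara ∩ Sven ∩ Keiko ∩ Chen ∩ Hiro ∩ Ines: 15:45–16:00.
Total common minutes: 15.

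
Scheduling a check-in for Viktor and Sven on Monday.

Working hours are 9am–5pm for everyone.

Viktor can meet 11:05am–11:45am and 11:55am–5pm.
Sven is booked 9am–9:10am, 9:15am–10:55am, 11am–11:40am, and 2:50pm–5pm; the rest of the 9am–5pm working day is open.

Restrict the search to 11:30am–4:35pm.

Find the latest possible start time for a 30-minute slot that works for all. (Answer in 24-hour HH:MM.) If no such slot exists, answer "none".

Sven free within 09:00–17:00: 09:10–09:15, 10:55–11:00, 11:40–14:50.
Viktor ∩ Sven: 11:40–11:45, 11:55–14:50.
Restricted to 11:30–16:35: 11:40–11:45, 11:55–14:50.
Windows ≥ 30 min: 11:55–14:50.
Latest start in the last window 11:55–14:50 is 14:50 − 30 min = 14:20.

14:20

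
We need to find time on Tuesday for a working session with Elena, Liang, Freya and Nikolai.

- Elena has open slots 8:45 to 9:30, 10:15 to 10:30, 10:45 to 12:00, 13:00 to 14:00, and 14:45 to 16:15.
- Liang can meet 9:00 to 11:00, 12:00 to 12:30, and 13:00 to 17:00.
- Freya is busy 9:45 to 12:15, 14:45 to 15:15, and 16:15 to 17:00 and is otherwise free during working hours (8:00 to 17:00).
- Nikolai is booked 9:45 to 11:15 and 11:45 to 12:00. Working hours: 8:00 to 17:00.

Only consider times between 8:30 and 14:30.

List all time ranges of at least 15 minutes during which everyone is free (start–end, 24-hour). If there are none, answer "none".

09:00–09:30, 13:00–14:00

Freya free within 08:00–17:00: 08:00–09:45, 12:15–14:45, 15:15–16:15.
Nikolai free within 08:00–17:00: 08:00–09:45, 11:15–11:45, 12:00–17:00.
Elena ∩ Liang: 09:00–09:30, 10:15–10:30, 10:45–11:00, 13:00–14:00, 14:45–16:15.
Elena ∩ Liang ∩ Freya: 09:00–09:30, 13:00–14:00, 15:15–16:15.
Elena ∩ Liang ∩ Freya ∩ Nikolai: 09:00–09:30, 13:00–14:00, 15:15–16:15.
Restricted to 08:30–14:30: 09:00–09:30, 13:00–14:00.
Windows ≥ 15 min: 09:00–09:30, 13:00–14:00.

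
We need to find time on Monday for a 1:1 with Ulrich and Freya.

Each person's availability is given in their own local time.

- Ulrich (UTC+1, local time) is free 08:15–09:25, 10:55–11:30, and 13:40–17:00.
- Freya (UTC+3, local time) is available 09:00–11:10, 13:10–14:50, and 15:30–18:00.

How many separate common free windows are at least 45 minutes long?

2

Ulrich → UTC: 07:15–08:25, 09:55–10:30, 12:40–16:00.
Freya → UTC: 06:00–08:10, 10:10–11:50, 12:30–15:00.
Ulrich ∩ Freya: 07:15–08:10, 10:10–10:30, 12:40–15:00.
Windows ≥ 45 min: 07:15–08:10, 12:40–15:00.
That's 2 windows.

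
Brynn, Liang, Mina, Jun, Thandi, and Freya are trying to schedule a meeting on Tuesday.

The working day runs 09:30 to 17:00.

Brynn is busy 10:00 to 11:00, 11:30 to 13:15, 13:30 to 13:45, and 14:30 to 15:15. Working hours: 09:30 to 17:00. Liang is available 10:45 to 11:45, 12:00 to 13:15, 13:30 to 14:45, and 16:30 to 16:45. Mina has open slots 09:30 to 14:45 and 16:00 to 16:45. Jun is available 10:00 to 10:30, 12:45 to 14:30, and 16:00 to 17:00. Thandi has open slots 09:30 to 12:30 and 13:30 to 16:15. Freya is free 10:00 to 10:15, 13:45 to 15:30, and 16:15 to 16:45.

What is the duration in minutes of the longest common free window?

Brynn free within 09:30–17:00: 09:30–10:00, 11:00–11:30, 13:15–13:30, 13:45–14:30, 15:15–17:00.
Brynn ∩ Liang: 11:00–11:30, 13:45–14:30, 16:30–16:45.
Brynn ∩ Liang ∩ Mina: 11:00–11:30, 13:45–14:30, 16:30–16:45.
Brynn ∩ Liang ∩ Mina ∩ Jun: 13:45–14:30, 16:30–16:45.
Brynn ∩ Liang ∩ Mina ∩ Jun ∩ Thandi: 13:45–14:30.
Brynn ∩ Liang ∩ Mina ∩ Jun ∩ Thandi ∩ Freya: 13:45–14:30.
Single common window of 45 minutes.

45 minutes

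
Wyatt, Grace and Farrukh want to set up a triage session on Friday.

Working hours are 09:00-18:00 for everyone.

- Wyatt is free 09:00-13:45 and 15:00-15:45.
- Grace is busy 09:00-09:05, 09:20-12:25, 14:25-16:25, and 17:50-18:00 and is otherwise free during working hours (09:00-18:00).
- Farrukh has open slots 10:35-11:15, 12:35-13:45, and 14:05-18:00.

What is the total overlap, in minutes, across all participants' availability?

Grace free within 09:00–18:00: 09:05–09:20, 12:25–14:25, 16:25–17:50.
Wyatt ∩ Grace: 09:05–09:20, 12:25–13:45.
Wyatt ∩ Grace ∩ Farrukh: 12:35–13:45.
Total common minutes: 70.

70 minutes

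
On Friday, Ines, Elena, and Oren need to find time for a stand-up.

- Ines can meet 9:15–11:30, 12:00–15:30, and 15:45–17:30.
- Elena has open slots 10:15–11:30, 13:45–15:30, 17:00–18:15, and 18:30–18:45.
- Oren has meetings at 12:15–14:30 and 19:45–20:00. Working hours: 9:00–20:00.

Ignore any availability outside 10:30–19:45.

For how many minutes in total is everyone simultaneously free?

150 minutes

Oren free within 09:00–20:00: 09:00–12:15, 14:30–19:45.
Ines ∩ Elena: 10:15–11:30, 13:45–15:30, 17:00–17:30.
Ines ∩ Elena ∩ Oren: 10:15–11:30, 14:30–15:30, 17:00–17:30.
Restricted to 10:30–19:45: 10:30–11:30, 14:30–15:30, 17:00–17:30.
Total common minutes: 60 + 60 + 30 = 150.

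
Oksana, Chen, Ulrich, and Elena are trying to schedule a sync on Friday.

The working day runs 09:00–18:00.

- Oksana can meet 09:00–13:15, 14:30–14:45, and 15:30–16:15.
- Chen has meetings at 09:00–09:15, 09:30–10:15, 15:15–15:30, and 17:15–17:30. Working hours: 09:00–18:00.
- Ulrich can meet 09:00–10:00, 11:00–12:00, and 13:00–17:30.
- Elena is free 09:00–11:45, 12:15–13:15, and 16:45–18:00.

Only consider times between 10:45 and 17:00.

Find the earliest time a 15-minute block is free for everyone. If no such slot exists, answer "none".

11:00

Chen free within 09:00–18:00: 09:15–09:30, 10:15–15:15, 15:30–17:15, 17:30–18:00.
Oksana ∩ Chen: 09:15–09:30, 10:15–13:15, 14:30–14:45, 15:30–16:15.
Oksana ∩ Chen ∩ Ulrich: 09:15–09:30, 11:00–12:00, 13:00–13:15, 14:30–14:45, 15:30–16:15.
Oksana ∩ Chen ∩ Ulrich ∩ Elena: 09:15–09:30, 11:00–11:45, 13:00–13:15.
Restricted to 10:45–17:00: 11:00–11:45, 13:00–13:15.
Windows ≥ 15 min: 11:00–11:45, 13:00–13:15.
Earliest such window starts at 11:00.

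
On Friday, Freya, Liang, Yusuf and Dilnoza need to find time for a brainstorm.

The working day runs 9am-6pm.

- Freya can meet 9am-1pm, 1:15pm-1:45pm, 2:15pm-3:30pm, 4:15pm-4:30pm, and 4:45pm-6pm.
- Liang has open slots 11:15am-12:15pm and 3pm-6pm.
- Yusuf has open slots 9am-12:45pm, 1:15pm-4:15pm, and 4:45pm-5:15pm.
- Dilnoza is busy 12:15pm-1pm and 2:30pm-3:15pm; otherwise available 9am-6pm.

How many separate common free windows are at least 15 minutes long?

3

Dilnoza free within 09:00–18:00: 09:00–12:15, 13:00–14:30, 15:15–18:00.
Freya ∩ Liang: 11:15–12:15, 15:00–15:30, 16:15–16:30, 16:45–18:00.
Freya ∩ Liang ∩ Yusuf: 11:15–12:15, 15:00–15:30, 16:45–17:15.
Freya ∩ Liang ∩ Yusuf ∩ Dilnoza: 11:15–12:15, 15:15–15:30, 16:45–17:15.
Windows ≥ 15 min: 11:15–12:15, 15:15–15:30, 16:45–17:15.
That's 3 windows.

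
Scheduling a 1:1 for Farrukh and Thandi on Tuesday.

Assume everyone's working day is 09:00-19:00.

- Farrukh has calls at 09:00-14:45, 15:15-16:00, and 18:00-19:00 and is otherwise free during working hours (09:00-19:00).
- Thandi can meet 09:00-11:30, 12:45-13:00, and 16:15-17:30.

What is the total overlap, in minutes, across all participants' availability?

75 minutes

Farrukh free within 09:00–19:00: 14:45–15:15, 16:00–18:00.
Farrukh ∩ Thandi: 16:15–17:30.
Total common minutes: 75.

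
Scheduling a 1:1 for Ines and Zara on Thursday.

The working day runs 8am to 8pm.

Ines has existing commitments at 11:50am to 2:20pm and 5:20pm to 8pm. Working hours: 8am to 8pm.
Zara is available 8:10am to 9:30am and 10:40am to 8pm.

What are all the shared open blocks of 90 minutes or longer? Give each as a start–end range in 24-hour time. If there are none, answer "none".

Ines free within 08:00–20:00: 08:00–11:50, 14:20–17:20.
Ines ∩ Zara: 08:10–09:30, 10:40–11:50, 14:20–17:20.
Windows ≥ 90 min: 14:20–17:20.

14:20–17:20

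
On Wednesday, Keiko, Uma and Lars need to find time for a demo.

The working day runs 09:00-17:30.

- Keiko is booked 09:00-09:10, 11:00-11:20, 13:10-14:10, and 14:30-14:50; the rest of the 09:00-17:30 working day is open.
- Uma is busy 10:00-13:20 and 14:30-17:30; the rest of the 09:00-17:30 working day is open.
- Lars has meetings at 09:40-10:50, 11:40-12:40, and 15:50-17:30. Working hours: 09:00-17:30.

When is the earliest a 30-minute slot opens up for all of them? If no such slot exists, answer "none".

09:10

Keiko free within 09:00–17:30: 09:10–11:00, 11:20–13:10, 14:10–14:30, 14:50–17:30.
Uma free within 09:00–17:30: 09:00–10:00, 13:20–14:30.
Lars free within 09:00–17:30: 09:00–09:40, 10:50–11:40, 12:40–15:50.
Keiko ∩ Uma: 09:10–10:00, 14:10–14:30.
Keiko ∩ Uma ∩ Lars: 09:10–09:40, 14:10–14:30.
Windows ≥ 30 min: 09:10–09:40.
Earliest such window starts at 09:10.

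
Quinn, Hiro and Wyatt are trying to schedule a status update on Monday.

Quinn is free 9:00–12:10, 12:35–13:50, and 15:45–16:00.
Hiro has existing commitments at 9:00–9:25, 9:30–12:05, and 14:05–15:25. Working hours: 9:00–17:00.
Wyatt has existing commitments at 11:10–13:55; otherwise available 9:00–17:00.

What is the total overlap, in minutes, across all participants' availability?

Hiro free within 09:00–17:00: 09:25–09:30, 12:05–14:05, 15:25–17:00.
Wyatt free within 09:00–17:00: 09:00–11:10, 13:55–17:00.
Quinn ∩ Hiro: 09:25–09:30, 12:05–12:10, 12:35–13:50, 15:45–16:00.
Quinn ∩ Hiro ∩ Wyatt: 09:25–09:30, 15:45–16:00.
Total common minutes: 5 + 15 = 20.

20 minutes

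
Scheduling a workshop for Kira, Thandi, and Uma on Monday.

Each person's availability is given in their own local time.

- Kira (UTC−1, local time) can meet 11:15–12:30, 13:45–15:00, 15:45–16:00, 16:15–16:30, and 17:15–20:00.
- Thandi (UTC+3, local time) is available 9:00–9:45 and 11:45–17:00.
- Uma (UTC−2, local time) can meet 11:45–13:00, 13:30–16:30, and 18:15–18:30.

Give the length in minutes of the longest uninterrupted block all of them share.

0 minutes

Kira → UTC: 12:15–13:30, 14:45–16:00, 16:45–17:00, 17:15–17:30, 18:15–21:00.
Thandi → UTC: 06:00–06:45, 08:45–14:00.
Uma → UTC: 13:45–15:00, 15:30–18:30, 20:15–20:30.
Kira ∩ Thandi: 12:15–13:30.
Kira ∩ Thandi ∩ Uma: (none).
No common window.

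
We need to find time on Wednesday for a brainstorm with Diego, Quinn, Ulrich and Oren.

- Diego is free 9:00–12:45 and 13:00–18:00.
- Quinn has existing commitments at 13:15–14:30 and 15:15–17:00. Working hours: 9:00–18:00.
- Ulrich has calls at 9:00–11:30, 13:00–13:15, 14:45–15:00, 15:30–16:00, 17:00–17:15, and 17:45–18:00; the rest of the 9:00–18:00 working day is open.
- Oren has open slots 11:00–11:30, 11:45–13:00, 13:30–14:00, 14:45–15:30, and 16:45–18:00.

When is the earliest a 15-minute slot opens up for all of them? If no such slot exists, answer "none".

Quinn free within 09:00–18:00: 09:00–13:15, 14:30–15:15, 17:00–18:00.
Ulrich free within 09:00–18:00: 11:30–13:00, 13:15–14:45, 15:00–15:30, 16:00–17:00, 17:15–17:45.
Diego ∩ Quinn: 09:00–12:45, 13:00–13:15, 14:30–15:15, 17:00–18:00.
Diego ∩ Quinn ∩ Ulrich: 11:30–12:45, 14:30–14:45, 15:00–15:15, 17:15–17:45.
Diego ∩ Quinn ∩ Ulrich ∩ Oren: 11:45–12:45, 15:00–15:15, 17:15–17:45.
Windows ≥ 15 min: 11:45–12:45, 15:00–15:15, 17:15–17:45.
Earliest such window starts at 11:45.

11:45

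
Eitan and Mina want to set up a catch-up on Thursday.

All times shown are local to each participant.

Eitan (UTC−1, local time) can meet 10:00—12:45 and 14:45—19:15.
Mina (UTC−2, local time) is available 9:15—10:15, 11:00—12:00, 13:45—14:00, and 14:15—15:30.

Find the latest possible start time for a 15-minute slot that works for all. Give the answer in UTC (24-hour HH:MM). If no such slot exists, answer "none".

Eitan → UTC: 11:00–13:45, 15:45–20:15.
Mina → UTC: 11:15–12:15, 13:00–14:00, 15:45–16:00, 16:15–17:30.
Eitan ∩ Mina: 11:15–12:15, 13:00–13:45, 15:45–16:00, 16:15–17:30.
Windows ≥ 15 min: 11:15–12:15, 13:00–13:45, 15:45–16:00, 16:15–17:30.
Latest start in the last window 16:15–17:30 is 17:30 − 15 min = 17:15.

17:15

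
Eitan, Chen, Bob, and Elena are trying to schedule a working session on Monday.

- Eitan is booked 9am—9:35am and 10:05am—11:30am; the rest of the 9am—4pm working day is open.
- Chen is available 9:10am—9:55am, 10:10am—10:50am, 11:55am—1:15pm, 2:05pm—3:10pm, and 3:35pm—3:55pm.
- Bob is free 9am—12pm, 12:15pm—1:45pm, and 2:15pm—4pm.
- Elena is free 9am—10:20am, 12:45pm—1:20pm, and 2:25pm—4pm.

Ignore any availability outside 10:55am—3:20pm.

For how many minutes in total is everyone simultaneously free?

Eitan free within 09:00–16:00: 09:35–10:05, 11:30–16:00.
Eitan ∩ Chen: 09:35–09:55, 11:55–13:15, 14:05–15:10, 15:35–15:55.
Eitan ∩ Chen ∩ Bob: 09:35–09:55, 11:55–12:00, 12:15–13:15, 14:15–15:10, 15:35–15:55.
Eitan ∩ Chen ∩ Bob ∩ Elena: 09:35–09:55, 12:45–13:15, 14:25–15:10, 15:35–15:55.
Restricted to 10:55–15:20: 12:45–13:15, 14:25–15:10.
Total common minutes: 30 + 45 = 75.

75 minutes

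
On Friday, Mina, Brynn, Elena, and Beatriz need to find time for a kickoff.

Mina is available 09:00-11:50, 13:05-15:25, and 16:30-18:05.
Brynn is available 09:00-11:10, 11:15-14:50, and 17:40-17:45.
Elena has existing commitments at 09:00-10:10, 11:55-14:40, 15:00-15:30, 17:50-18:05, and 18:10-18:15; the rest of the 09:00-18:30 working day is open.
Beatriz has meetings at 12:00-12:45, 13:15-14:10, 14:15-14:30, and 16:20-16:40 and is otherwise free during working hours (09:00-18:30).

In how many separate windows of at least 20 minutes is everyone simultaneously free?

Elena free within 09:00–18:30: 10:10–11:55, 14:40–15:00, 15:30–17:50, 18:05–18:10, 18:15–18:30.
Beatriz free within 09:00–18:30: 09:00–12:00, 12:45–13:15, 14:10–14:15, 14:30–16:20, 16:40–18:30.
Mina ∩ Brynn: 09:00–11:10, 11:15–11:50, 13:05–14:50, 17:40–17:45.
Mina ∩ Brynn ∩ Elena: 10:10–11:10, 11:15–11:50, 14:40–14:50, 17:40–17:45.
Mina ∩ Brynn ∩ Elena ∩ Beatriz: 10:10–11:10, 11:15–11:50, 14:40–14:50, 17:40–17:45.
Windows ≥ 20 min: 10:10–11:10, 11:15–11:50.
That's 2 windows.

2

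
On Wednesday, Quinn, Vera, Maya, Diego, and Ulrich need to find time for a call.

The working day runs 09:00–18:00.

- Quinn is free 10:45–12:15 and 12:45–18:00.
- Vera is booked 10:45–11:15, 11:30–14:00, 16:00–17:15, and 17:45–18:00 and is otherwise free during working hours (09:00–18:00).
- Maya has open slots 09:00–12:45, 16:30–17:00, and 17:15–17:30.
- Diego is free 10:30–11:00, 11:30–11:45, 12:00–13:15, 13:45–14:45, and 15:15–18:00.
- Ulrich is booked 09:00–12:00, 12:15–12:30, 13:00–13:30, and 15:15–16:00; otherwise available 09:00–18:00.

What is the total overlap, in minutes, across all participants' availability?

15 minutes

Vera free within 09:00–18:00: 09:00–10:45, 11:15–11:30, 14:00–16:00, 17:15–17:45.
Ulrich free within 09:00–18:00: 12:00–12:15, 12:30–13:00, 13:30–15:15, 16:00–18:00.
Quinn ∩ Vera: 11:15–11:30, 14:00–16:00, 17:15–17:45.
Quinn ∩ Vera ∩ Maya: 11:15–11:30, 17:15–17:30.
Quinn ∩ Vera ∩ Maya ∩ Diego: 17:15–17:30.
Quinn ∩ Vera ∩ Maya ∩ Diego ∩ Ulrich: 17:15–17:30.
Total common minutes: 15.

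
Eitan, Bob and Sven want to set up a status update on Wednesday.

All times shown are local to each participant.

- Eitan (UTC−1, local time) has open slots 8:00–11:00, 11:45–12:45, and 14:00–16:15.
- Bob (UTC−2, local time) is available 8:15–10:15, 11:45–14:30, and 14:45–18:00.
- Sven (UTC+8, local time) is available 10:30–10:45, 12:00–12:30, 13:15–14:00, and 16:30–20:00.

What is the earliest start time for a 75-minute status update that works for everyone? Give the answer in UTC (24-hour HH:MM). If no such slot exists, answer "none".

10:15

Eitan → UTC: 09:00–12:00, 12:45–13:45, 15:00–17:15.
Bob → UTC: 10:15–12:15, 13:45–16:30, 16:45–20:00.
Sven → UTC: 02:30–02:45, 04:00–04:30, 05:15–06:00, 08:30–12:00.
Eitan ∩ Bob: 10:15–12:00, 15:00–16:30, 16:45–17:15.
Eitan ∩ Bob ∩ Sven: 10:15–12:00.
Windows ≥ 75 min: 10:15–12:00.
Earliest such window starts at 10:15.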